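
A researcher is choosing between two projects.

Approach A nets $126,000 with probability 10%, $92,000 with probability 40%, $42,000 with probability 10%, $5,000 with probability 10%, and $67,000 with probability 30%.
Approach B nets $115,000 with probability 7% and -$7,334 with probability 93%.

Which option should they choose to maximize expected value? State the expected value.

Approach A ($74,200)

Approach A = 0.1 × 126000 + 0.4 × 92000 + 0.1 × 42000 + 0.1 × 5000 + 0.3 × 67000 = 12600 + 36800 + 4200 + 500 + 20100 = 74200
Approach B = 0.07 × 115000 + 0.93 × (-7334) = 8050 − 6820.62 = 1229.38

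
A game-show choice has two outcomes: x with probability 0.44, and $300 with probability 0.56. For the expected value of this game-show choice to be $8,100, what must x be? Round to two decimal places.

0.44·x + 0.56·300 = 8100
0.44·x = 8100 − 168 = 7932
x = 7932 / 0.44 = 18027.2727

x = $18,027.27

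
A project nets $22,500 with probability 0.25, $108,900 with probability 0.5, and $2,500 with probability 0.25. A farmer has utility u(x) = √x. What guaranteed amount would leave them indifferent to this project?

$46,225

E[u] = 0.25·√22500 + 0.5·√108900 + 0.25·√2500 = 0.25·150 + 0.5·330 + 0.25·50 = 215
CE = (215)² = 46225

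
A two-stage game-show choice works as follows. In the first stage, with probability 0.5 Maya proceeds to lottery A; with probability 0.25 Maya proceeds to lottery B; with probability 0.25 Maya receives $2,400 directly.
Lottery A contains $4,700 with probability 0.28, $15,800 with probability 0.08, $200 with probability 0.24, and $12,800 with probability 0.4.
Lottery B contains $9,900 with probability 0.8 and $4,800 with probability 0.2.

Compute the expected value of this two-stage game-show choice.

$6,694

EV(A) = 0.28 × 4700 + 0.08 × 15800 + 0.24 × 200 + 0.4 × 12800 = 1316 + 1264 + 48 + 5120 = 7748
EV(B) = 0.8 × 9900 + 0.2 × 4800 = 7920 + 960 = 8880
Branch C: 2400 (certain)
Overall = 0.5 × 7748 + 0.25 × 8880 + 0.25 × 2400 = 3874 + 2220 + 600 = 6694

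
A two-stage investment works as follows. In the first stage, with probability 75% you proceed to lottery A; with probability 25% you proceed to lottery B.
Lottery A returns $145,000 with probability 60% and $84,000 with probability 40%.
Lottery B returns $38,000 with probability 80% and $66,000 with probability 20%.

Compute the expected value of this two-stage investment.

$101,350

EV(A) = 0.6 × 145000 + 0.4 × 84000 = 87000 + 33600 = 120600
EV(B) = 0.8 × 38000 + 0.2 × 66000 = 30400 + 13200 = 43600
Overall = 0.75 × 120600 + 0.25 × 43600 = 90450 + 10900 = 101350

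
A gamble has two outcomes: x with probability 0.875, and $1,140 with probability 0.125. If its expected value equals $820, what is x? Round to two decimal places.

x = $774.29

0.875·x + 0.125·1140 = 820
0.875·x = 820 − 142.5 = 677.5
x = 677.5 / 0.875 = 774.2857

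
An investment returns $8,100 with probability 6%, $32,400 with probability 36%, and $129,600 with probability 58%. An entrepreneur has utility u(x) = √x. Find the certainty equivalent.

E[u] = 0.06·√8100 + 0.36·√32400 + 0.58·√129600 = 0.06·90 + 0.36·180 + 0.58·360 = 279
CE = (279)² = 77841

$77,841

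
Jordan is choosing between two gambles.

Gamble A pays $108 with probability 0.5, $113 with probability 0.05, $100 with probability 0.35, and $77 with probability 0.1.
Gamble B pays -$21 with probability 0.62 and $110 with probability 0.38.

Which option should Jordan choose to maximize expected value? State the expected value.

Gamble A = 0.5 × 108 + 0.05 × 113 + 0.35 × 100 + 0.1 × 77 = 54 + 5.65 + 35 + 7.7 = 102.35
Gamble B = 0.62 × (-21) + 0.38 × 110 = -13.02 + 41.8 = 28.78

Gamble A ($102.35)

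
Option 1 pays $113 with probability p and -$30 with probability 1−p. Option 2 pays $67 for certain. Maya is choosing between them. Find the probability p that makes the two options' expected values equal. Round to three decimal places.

p·113 + (1−p)·(-30) = 67
143p − 30 = 67
p = (67 + 30) / 143

p = 0.678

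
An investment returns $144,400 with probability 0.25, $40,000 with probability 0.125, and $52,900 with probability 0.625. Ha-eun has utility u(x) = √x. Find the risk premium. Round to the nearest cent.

E[u] = 0.25·√144400 + 0.125·√40000 + 0.625·√52900 = 0.25·380 + 0.125·200 + 0.625·230 = 263.75
CE = (263.75)² = 69564.0625
Risk premium = EV − CE = 74162.5 − 69564.0625 = 4598.4375

$4,598.44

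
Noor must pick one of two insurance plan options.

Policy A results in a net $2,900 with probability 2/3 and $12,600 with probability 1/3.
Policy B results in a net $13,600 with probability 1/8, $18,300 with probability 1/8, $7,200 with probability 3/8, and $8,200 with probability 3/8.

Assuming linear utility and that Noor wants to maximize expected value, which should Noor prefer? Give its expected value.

Policy B ($9,762.50)

Policy A = 2/3 × 2900 + 1/3 × 12600 = 1933.3333 + 4200 = 6133.3333
Policy B = 1/8 × 13600 + 1/8 × 18300 + 3/8 × 7200 + 3/8 × 8200 = 1700 + 2287.5 + 2700 + 3075 = 9762.5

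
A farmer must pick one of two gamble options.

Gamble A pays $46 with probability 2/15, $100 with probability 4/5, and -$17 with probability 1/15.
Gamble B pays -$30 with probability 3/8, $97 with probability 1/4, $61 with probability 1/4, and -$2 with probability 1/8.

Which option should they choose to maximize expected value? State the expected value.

Gamble A = 2/15 × 46 + 4/5 × 100 + 1/15 × (-17) = 6.1333 + 80 − 1.1333 = 85
Gamble B = 3/8 × (-30) + 1/4 × 97 + 1/4 × 61 + 1/8 × (-2) = -11.25 + 24.25 + 15.25 − 0.25 = 28

Gamble A ($85)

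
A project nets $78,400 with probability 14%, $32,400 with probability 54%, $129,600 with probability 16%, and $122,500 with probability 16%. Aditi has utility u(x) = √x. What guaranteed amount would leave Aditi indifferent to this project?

E[u] = 0.14·√78400 + 0.54·√32400 + 0.16·√129600 + 0.16·√122500 = 0.14·280 + 0.54·180 + 0.16·360 + 0.16·350 = 250
CE = (250)² = 62500

$62,500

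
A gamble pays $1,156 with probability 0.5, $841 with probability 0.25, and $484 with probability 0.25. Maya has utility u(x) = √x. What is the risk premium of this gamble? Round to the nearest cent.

E[u] = 0.5·√1156 + 0.25·√841 + 0.25·√484 = 0.5·34 + 0.25·29 + 0.25·22 = 29.75
CE = (29.75)² = 885.0625
Risk premium = EV − CE = 909.25 − 885.0625 = 24.1875

$24.19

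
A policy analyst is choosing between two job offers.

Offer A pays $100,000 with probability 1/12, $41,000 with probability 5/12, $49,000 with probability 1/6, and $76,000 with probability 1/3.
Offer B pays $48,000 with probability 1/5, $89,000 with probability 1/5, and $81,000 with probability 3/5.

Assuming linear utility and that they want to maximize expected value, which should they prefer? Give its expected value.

Offer A = 1/12 × 100000 + 5/12 × 41000 + 1/6 × 49000 + 1/3 × 76000 = 8333.3333 + 17083.3333 + 8166.6667 + 25333.3333 = 58916.6667
Offer B = 1/5 × 48000 + 1/5 × 89000 + 3/5 × 81000 = 9600 + 17800 + 48600 = 76000

Offer B ($76,000)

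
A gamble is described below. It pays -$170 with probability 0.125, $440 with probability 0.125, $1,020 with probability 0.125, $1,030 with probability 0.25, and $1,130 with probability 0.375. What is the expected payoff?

$842.50

EV = 0.125 × (-170) + 0.125 × 440 + 0.125 × 1020 + 0.25 × 1030 + 0.375 × 1130 = -21.25 + 55 + 127.5 + 257.5 + 423.75 = 842.5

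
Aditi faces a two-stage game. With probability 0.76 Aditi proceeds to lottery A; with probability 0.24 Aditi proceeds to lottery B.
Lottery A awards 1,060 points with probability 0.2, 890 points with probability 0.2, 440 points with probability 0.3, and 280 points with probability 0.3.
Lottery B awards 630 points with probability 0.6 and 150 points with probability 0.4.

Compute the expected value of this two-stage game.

EV(A) = 0.2 × 1060 + 0.2 × 890 + 0.3 × 440 + 0.3 × 280 = 212 + 178 + 132 + 84 = 606
EV(B) = 0.6 × 630 + 0.4 × 150 = 378 + 60 = 438
Overall = 0.76 × 606 + 0.24 × 438 = 460.56 + 105.12 = 565.68

565.68 points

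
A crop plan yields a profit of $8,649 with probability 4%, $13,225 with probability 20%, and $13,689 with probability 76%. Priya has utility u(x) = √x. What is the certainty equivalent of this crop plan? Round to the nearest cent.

$13,372.61

E[u] = 0.04·√8649 + 0.2·√13225 + 0.76·√13689 = 0.04·93 + 0.2·115 + 0.76·117 = 115.64
CE = (115.64)² = 13372.6096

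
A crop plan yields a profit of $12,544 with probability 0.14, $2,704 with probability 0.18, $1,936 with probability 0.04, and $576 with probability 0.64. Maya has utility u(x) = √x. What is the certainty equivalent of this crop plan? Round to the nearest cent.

E[u] = 0.14·√12544 + 0.18·√2704 + 0.04·√1936 + 0.64·√576 = 0.14·112 + 0.18·52 + 0.04·44 + 0.64·24 = 42.16
CE = (42.16)² = 1777.4656

$1,777.47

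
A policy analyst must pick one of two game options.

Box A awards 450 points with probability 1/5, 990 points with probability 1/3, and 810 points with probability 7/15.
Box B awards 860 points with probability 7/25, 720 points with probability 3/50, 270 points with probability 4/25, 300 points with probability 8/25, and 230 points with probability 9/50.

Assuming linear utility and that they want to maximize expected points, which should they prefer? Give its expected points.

Box A = 1/5 × 450 + 1/3 × 990 + 7/15 × 810 = 90 + 330 + 378 = 798
Box B = 7/25 × 860 + 3/50 × 720 + 4/25 × 270 + 8/25 × 300 + 9/50 × 230 = 240.8 + 43.2 + 43.2 + 96 + 41.4 = 464.6

Box A (798 points)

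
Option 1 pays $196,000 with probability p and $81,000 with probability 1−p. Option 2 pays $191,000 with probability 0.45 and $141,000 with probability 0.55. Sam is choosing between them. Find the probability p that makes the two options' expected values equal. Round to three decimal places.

p = 0.717

EV(Option 2) = 0.45 × 191000 + 0.55 × 141000 = 85950 + 77550 = 163500
p·196000 + (1−p)·81000 = 163500
115000p + 81000 = 163500
p = (163500 − 81000) / 115000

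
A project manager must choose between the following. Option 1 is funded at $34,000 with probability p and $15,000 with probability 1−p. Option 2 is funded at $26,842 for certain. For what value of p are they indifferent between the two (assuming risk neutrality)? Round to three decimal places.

p·34000 + (1−p)·15000 = 26842
19000p + 15000 = 26842
p = (26842 − 15000) / 19000

p = 0.623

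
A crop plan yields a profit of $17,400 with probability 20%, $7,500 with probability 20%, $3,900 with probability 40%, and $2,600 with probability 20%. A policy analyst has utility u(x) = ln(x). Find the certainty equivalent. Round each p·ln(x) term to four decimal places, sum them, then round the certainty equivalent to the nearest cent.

E[u] = 0.2·ln(17400) + 0.2·ln(7500) + 0.4·ln(3900) + 0.2·ln(2600) = 1.9528 + 1.7845 + 3.3075 + 1.5727 = 8.6175
CE = e^8.6175 ≈ 5527.55

$5,527.55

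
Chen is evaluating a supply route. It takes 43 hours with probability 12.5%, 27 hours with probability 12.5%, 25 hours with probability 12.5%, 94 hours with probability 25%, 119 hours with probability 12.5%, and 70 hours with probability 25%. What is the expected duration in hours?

67.75 hours

EV = 0.125 × 43 + 0.125 × 27 + 0.125 × 25 + 0.25 × 94 + 0.125 × 119 + 0.25 × 70 = 5.375 + 3.375 + 3.125 + 23.5 + 14.875 + 17.5 = 67.75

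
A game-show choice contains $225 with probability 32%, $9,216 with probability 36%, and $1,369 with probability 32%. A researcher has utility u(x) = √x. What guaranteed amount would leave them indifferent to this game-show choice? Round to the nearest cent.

$2,621.44

E[u] = 0.32·√225 + 0.36·√9216 + 0.32·√1369 = 0.32·15 + 0.36·96 + 0.32·37 = 51.2
CE = (51.2)² = 2621.44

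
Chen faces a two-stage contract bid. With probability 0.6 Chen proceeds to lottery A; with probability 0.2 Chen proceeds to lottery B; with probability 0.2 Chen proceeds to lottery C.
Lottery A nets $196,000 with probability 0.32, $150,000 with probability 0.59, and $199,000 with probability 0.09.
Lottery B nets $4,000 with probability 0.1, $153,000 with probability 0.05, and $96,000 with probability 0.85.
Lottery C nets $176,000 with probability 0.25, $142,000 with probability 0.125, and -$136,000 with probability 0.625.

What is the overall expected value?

EV(A) = 0.32 × 196000 + 0.59 × 150000 + 0.09 × 199000 = 62720 + 88500 + 17910 = 169130
EV(B) = 0.1 × 4000 + 0.05 × 153000 + 0.85 × 96000 = 400 + 7650 + 81600 = 89650
EV(C) = 0.25 × 176000 + 0.125 × 142000 + 0.625 × (-136000) = 44000 + 17750 − 85000 = -23250
Overall = 0.6 × 169130 + 0.2 × 89650 + 0.2 × (-23250) = 101478 + 17930 − 4650 = 114758

$114,758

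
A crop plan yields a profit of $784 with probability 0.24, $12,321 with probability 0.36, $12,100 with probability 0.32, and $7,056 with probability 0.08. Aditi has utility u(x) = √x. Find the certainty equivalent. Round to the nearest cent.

E[u] = 0.24·√784 + 0.36·√12321 + 0.32·√12100 + 0.08·√7056 = 0.24·28 + 0.36·111 + 0.32·110 + 0.08·84 = 88.6
CE = (88.6)² = 7849.96

$7,849.96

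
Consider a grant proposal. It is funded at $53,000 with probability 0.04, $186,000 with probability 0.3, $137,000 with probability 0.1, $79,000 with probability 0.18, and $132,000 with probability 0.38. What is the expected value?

$136,000

EV = 0.04 × 53000 + 0.3 × 186000 + 0.1 × 137000 + 0.18 × 79000 + 0.38 × 132000 = 2120 + 55800 + 13700 + 14220 + 50160 = 136000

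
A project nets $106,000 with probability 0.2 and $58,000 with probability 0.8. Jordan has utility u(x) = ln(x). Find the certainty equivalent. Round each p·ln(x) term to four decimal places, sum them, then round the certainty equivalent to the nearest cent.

E[u] = 0.2·ln(106000) + 0.8·ln(58000) = 2.3142 + 8.7746 = 11.0888
CE = e^11.0888 ≈ 65434.18

$65,434.18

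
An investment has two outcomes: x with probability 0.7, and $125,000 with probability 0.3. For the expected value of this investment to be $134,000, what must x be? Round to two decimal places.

0.7·x + 0.3·125000 = 134000
0.7·x = 134000 − 37500 = 96500
x = 96500 / 0.7 = 137857.1429

x = $137,857.14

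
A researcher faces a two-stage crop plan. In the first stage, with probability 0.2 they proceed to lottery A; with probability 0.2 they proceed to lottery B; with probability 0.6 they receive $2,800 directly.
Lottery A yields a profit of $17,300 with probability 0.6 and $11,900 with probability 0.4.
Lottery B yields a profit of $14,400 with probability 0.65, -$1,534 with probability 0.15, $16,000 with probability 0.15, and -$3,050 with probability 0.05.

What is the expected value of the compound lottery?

$6,983.48

EV(A) = 0.6 × 17300 + 0.4 × 11900 = 10380 + 4760 = 15140
EV(B) = 0.65 × 14400 + 0.15 × (-1534) + 0.15 × 16000 + 0.05 × (-3050) = 9360 − 230.1 + 2400 − 152.5 = 11377.4
Branch C: 2800 (certain)
Overall = 0.2 × 15140 + 0.2 × 11377.4 + 0.6 × 2800 = 3028 + 2275.48 + 1680 = 6983.48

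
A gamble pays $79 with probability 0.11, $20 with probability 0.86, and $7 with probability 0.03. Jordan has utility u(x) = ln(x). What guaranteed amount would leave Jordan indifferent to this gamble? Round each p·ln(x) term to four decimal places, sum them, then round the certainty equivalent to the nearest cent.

$22.54

E[u] = 0.11·ln(79) + 0.86·ln(20) + 0.03·ln(7) = 0.4806 + 2.5763 + 0.0584 = 3.1153
CE = e^3.1153 ≈ 22.54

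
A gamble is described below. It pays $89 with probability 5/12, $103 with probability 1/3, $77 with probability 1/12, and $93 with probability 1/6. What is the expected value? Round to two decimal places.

EV = 5/12 × 89 + 1/3 × 103 + 1/12 × 77 + 1/6 × 93 = 37.0833 + 34.3333 + 6.4167 + 15.5 = 93.3333

$93.33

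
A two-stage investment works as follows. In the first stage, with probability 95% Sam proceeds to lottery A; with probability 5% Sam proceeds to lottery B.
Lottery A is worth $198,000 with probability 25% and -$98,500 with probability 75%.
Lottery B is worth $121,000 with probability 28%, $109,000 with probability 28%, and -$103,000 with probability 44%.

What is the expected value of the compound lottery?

-$22,202.25

EV(A) = 0.25 × 198000 + 0.75 × (-98500) = 49500 − 73875 = -24375
EV(B) = 0.28 × 121000 + 0.28 × 109000 + 0.44 × (-103000) = 33880 + 30520 − 45320 = 19080
Overall = 0.95 × (-24375) + 0.05 × 19080 = -23156.25 + 954 = -22202.25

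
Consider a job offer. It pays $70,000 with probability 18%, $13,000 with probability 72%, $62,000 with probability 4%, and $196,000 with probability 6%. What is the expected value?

EV = 0.18 × 70000 + 0.72 × 13000 + 0.04 × 62000 + 0.06 × 196000 = 12600 + 9360 + 2480 + 11760 = 36200

$36,200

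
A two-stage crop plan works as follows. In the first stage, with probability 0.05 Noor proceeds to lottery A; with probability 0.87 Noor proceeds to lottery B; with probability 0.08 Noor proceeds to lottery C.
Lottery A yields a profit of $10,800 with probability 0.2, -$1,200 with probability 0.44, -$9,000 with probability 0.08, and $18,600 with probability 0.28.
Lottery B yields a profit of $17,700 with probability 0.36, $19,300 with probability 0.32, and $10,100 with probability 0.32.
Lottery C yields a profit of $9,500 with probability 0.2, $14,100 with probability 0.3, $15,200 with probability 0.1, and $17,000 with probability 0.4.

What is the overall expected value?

EV(A) = 0.2 × 10800 + 0.44 × (-1200) + 0.08 × (-9000) + 0.28 × 18600 = 2160 − 528 − 720 + 5208 = 6120
EV(B) = 0.36 × 17700 + 0.32 × 19300 + 0.32 × 10100 = 6372 + 6176 + 3232 = 15780
EV(C) = 0.2 × 9500 + 0.3 × 14100 + 0.1 × 15200 + 0.4 × 17000 = 1900 + 4230 + 1520 + 6800 = 14450
Overall = 0.05 × 6120 + 0.87 × 15780 + 0.08 × 14450 = 306 + 13728.6 + 1156 = 15190.6

$15,190.60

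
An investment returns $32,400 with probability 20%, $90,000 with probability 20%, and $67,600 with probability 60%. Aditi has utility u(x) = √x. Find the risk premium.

$1,536

E[u] = 0.2·√32400 + 0.2·√90000 + 0.6·√67600 = 0.2·180 + 0.2·300 + 0.6·260 = 252
CE = (252)² = 63504
Risk premium = EV − CE = 65040 − 63504 = 1536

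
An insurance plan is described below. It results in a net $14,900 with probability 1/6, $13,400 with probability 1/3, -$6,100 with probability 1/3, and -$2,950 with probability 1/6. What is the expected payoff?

$4,425

EV = 1/6 × 14900 + 1/3 × 13400 + 1/3 × (-6100) + 1/6 × (-2950) = 2483.3333 + 4466.6667 − 2033.3333 − 491.6667 = 4425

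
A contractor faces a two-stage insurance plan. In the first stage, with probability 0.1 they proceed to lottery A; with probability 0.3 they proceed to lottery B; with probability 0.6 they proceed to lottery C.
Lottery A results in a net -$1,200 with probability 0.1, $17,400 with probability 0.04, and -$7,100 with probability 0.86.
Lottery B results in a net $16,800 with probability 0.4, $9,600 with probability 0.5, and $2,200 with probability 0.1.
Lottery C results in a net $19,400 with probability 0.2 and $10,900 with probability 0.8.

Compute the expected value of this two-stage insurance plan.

EV(A) = 0.1 × (-1200) + 0.04 × 17400 + 0.86 × (-7100) = -120 + 696 − 6106 = -5530
EV(B) = 0.4 × 16800 + 0.5 × 9600 + 0.1 × 2200 = 6720 + 4800 + 220 = 11740
EV(C) = 0.2 × 19400 + 0.8 × 10900 = 3880 + 8720 = 12600
Overall = 0.1 × (-5530) + 0.3 × 11740 + 0.6 × 12600 = -553 + 3522 + 7560 = 10529

$10,529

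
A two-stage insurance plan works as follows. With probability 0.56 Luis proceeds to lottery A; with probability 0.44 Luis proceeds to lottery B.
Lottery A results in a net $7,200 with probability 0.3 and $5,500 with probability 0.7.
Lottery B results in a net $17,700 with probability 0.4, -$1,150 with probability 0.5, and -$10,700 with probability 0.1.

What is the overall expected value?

EV(A) = 0.3 × 7200 + 0.7 × 5500 = 2160 + 3850 = 6010
EV(B) = 0.4 × 17700 + 0.5 × (-1150) + 0.1 × (-10700) = 7080 − 575 − 1070 = 5435
Overall = 0.56 × 6010 + 0.44 × 5435 = 3365.6 + 2391.4 = 5757

$5,757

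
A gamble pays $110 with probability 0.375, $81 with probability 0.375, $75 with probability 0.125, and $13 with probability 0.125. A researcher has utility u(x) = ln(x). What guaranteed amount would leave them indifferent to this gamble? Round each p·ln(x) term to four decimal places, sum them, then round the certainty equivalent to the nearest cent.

$71.59

E[u] = 0.375·ln(110) + 0.375·ln(81) + 0.125·ln(75) + 0.125·ln(13) = 1.7627 + 1.6479 + 0.5397 + 0.3206 = 4.2709
CE = e^4.2709 ≈ 71.59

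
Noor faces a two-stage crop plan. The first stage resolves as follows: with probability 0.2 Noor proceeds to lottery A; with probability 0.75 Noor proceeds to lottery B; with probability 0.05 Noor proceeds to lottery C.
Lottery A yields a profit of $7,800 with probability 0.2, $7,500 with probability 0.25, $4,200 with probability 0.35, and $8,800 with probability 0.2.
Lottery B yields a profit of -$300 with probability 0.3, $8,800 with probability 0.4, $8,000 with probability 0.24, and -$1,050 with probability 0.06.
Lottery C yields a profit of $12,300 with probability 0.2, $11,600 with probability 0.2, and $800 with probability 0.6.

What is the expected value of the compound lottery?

EV(A) = 0.2 × 7800 + 0.25 × 7500 + 0.35 × 4200 + 0.2 × 8800 = 1560 + 1875 + 1470 + 1760 = 6665
EV(B) = 0.3 × (-300) + 0.4 × 8800 + 0.24 × 8000 + 0.06 × (-1050) = -90 + 3520 + 1920 − 63 = 5287
EV(C) = 0.2 × 12300 + 0.2 × 11600 + 0.6 × 800 = 2460 + 2320 + 480 = 5260
Overall = 0.2 × 6665 + 0.75 × 5287 + 0.05 × 5260 = 1333 + 3965.25 + 263 = 5561.25

$5,561.25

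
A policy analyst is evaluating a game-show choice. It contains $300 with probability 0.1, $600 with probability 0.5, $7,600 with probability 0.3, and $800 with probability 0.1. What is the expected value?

$2,690

EV = 0.1 × 300 + 0.5 × 600 + 0.3 × 7600 + 0.1 × 800 = 30 + 300 + 2280 + 80 = 2690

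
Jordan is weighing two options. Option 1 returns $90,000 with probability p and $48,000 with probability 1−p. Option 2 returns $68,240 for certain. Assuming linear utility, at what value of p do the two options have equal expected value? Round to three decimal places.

p·90000 + (1−p)·48000 = 68240
42000p + 48000 = 68240
p = (68240 − 48000) / 42000

p = 0.482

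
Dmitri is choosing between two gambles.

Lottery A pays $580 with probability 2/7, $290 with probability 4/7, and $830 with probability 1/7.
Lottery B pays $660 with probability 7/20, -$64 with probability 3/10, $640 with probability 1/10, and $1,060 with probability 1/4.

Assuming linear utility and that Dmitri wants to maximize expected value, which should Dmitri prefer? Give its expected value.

Lottery B ($540.80)

Lottery A = 2/7 × 580 + 4/7 × 290 + 1/7 × 830 = 165.7143 + 165.7143 + 118.5714 = 450
Lottery B = 7/20 × 660 + 3/10 × (-64) + 1/10 × 640 + 1/4 × 1060 = 231 − 19.2 + 64 + 265 = 540.8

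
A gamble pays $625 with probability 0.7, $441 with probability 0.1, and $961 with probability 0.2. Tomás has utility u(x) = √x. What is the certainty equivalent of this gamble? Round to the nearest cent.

E[u] = 0.7·√625 + 0.1·√441 + 0.2·√961 = 0.7·25 + 0.1·21 + 0.2·31 = 25.8
CE = (25.8)² = 665.64

$665.64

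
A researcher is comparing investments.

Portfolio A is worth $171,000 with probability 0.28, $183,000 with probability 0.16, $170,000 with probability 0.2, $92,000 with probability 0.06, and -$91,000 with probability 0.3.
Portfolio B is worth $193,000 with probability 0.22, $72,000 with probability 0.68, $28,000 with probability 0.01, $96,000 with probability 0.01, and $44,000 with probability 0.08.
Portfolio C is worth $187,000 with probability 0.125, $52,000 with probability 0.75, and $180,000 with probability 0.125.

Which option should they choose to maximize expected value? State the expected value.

Portfolio B ($96,180)

Portfolio A = 0.28 × 171000 + 0.16 × 183000 + 0.2 × 170000 + 0.06 × 92000 + 0.3 × (-91000) = 47880 + 29280 + 34000 + 5520 − 27300 = 89380
Portfolio B = 0.22 × 193000 + 0.68 × 72000 + 0.01 × 28000 + 0.01 × 96000 + 0.08 × 44000 = 42460 + 48960 + 280 + 960 + 3520 = 96180
Portfolio C = 0.125 × 187000 + 0.75 × 52000 + 0.125 × 180000 = 23375 + 39000 + 22500 = 84875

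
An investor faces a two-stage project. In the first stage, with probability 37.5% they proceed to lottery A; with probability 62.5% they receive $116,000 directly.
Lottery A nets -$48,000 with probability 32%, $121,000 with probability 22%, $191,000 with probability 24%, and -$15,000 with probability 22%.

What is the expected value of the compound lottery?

$92,675

EV(A) = 0.32 × (-48000) + 0.22 × 121000 + 0.24 × 191000 + 0.22 × (-15000) = -15360 + 26620 + 45840 − 3300 = 53800
Branch B: 116000 (certain)
Overall = 0.375 × 53800 + 0.625 × 116000 = 20175 + 72500 = 92675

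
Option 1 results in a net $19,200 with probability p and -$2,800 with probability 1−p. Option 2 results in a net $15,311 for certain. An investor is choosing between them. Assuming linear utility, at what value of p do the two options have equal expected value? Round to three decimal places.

p·19200 + (1−p)·(-2800) = 15311
22000p − 2800 = 15311
p = (15311 + 2800) / 22000

p = 0.823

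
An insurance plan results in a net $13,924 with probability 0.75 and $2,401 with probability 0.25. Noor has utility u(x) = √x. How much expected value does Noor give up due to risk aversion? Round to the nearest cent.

E[u] = 0.75·√13924 + 0.25·√2401 = 0.75·118 + 0.25·49 = 100.75
CE = (100.75)² = 10150.5625
Risk premium = EV − CE = 11043.25 − 10150.5625 = 892.6875

$892.69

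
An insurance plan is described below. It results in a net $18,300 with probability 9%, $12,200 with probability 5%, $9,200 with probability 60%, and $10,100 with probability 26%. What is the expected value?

$10,403

EV = 0.09 × 18300 + 0.05 × 12200 + 0.6 × 9200 + 0.26 × 10100 = 1647 + 610 + 5520 + 2626 = 10403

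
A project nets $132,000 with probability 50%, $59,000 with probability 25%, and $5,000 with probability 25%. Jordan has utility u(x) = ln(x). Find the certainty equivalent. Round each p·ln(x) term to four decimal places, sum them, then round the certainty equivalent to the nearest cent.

$47,614.85

E[u] = 0.5·ln(132000) + 0.25·ln(59000) + 0.25·ln(5000) = 5.8953 + 2.7463 + 2.1293 = 10.7709
CE = e^10.7709 ≈ 47614.85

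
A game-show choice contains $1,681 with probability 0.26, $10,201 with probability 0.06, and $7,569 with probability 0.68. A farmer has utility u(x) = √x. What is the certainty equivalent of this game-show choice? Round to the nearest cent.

E[u] = 0.26·√1681 + 0.06·√10201 + 0.68·√7569 = 0.26·41 + 0.06·101 + 0.68·87 = 75.88
CE = (75.88)² = 5757.7744

$5,757.77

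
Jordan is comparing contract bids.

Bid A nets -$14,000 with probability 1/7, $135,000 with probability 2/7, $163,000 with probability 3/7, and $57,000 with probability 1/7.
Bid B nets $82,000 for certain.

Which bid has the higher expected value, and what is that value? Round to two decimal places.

Bid A = 1/7 × (-14000) + 2/7 × 135000 + 3/7 × 163000 + 1/7 × 57000 = -2000 + 38571.4286 + 69857.1429 + 8142.8571 = 114571.4286
Bid B: 82000 (certain)

Bid A ($114,571.43)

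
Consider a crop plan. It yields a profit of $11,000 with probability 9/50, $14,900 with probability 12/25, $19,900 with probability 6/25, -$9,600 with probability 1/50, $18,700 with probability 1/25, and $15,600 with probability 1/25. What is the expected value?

EV = 9/50 × 11000 + 12/25 × 14900 + 6/25 × 19900 + 1/50 × (-9600) + 1/25 × 18700 + 1/25 × 15600 = 1980 + 7152 + 4776 − 192 + 748 + 624 = 15088

$15,088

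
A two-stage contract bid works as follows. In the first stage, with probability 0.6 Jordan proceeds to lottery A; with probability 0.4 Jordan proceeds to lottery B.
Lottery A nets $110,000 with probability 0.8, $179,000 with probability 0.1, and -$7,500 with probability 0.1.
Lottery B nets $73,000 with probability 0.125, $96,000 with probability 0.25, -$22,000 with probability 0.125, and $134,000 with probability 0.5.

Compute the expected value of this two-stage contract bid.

EV(A) = 0.8 × 110000 + 0.1 × 179000 + 0.1 × (-7500) = 88000 + 17900 − 750 = 105150
EV(B) = 0.125 × 73000 + 0.25 × 96000 + 0.125 × (-22000) + 0.5 × 134000 = 9125 + 24000 − 2750 + 67000 = 97375
Overall = 0.6 × 105150 + 0.4 × 97375 = 63090 + 38950 = 102040

$102,040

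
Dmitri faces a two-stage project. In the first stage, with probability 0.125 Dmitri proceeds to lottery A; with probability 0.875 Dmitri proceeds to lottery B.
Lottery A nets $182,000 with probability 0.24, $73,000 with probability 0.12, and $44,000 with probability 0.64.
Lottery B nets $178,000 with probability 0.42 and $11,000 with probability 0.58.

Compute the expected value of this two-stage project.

$81,072.50

EV(A) = 0.24 × 182000 + 0.12 × 73000 + 0.64 × 44000 = 43680 + 8760 + 28160 = 80600
EV(B) = 0.42 × 178000 + 0.58 × 11000 = 74760 + 6380 = 81140
Overall = 0.125 × 80600 + 0.875 × 81140 = 10075 + 70997.5 = 81072.5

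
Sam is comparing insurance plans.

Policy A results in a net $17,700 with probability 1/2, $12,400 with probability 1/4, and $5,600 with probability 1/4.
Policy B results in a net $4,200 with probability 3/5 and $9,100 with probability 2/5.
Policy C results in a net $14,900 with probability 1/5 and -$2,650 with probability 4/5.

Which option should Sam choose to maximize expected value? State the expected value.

Policy A = 1/2 × 17700 + 1/4 × 12400 + 1/4 × 5600 = 8850 + 3100 + 1400 = 13350
Policy B = 3/5 × 4200 + 2/5 × 9100 = 2520 + 3640 = 6160
Policy C = 1/5 × 14900 + 4/5 × (-2650) = 2980 − 2120 = 860

Policy A ($13,350)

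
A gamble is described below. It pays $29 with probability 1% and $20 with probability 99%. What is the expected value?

EV = 0.01 × 29 + 0.99 × 20 = 0.29 + 19.8 = 20.09

$20.09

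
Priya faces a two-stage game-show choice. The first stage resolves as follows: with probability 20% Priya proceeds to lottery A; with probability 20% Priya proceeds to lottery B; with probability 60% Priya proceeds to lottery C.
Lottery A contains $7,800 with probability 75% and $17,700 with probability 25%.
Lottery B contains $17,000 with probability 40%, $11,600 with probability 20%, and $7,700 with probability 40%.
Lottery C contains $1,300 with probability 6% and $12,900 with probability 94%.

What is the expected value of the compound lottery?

$11,817.40

EV(A) = 0.75 × 7800 + 0.25 × 17700 = 5850 + 4425 = 10275
EV(B) = 0.4 × 17000 + 0.2 × 11600 + 0.4 × 7700 = 6800 + 2320 + 3080 = 12200
EV(C) = 0.06 × 1300 + 0.94 × 12900 = 78 + 12126 = 12204
Overall = 0.2 × 10275 + 0.2 × 12200 + 0.6 × 12204 = 2055 + 2440 + 7322.4 = 11817.4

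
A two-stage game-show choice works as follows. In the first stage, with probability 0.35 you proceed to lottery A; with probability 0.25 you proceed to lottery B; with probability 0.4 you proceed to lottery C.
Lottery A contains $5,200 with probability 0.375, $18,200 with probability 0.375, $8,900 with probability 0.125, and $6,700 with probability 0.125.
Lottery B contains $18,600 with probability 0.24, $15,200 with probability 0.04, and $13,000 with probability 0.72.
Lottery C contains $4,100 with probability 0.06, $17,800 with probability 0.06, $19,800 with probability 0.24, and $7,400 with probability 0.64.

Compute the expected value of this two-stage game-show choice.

$11,682.55

EV(A) = 0.375 × 5200 + 0.375 × 18200 + 0.125 × 8900 + 0.125 × 6700 = 1950 + 6825 + 1112.5 + 837.5 = 10725
EV(B) = 0.24 × 18600 + 0.04 × 15200 + 0.72 × 13000 = 4464 + 608 + 9360 = 14432
EV(C) = 0.06 × 4100 + 0.06 × 17800 + 0.24 × 19800 + 0.64 × 7400 = 246 + 1068 + 4752 + 4736 = 10802
Overall = 0.35 × 10725 + 0.25 × 14432 + 0.4 × 10802 = 3753.75 + 3608 + 4320.8 = 11682.55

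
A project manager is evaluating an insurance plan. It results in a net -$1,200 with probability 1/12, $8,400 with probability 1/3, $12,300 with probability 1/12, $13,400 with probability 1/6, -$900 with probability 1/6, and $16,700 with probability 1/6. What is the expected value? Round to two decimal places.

$8,591.67

EV = 1/12 × (-1200) + 1/3 × 8400 + 1/12 × 12300 + 1/6 × 13400 + 1/6 × (-900) + 1/6 × 16700 = -100 + 2800 + 1025 + 2233.3333 − 150 + 2783.3333 = 8591.6667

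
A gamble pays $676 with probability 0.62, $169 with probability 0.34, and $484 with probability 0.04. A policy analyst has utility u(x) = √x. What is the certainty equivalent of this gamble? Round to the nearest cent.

$458.82

E[u] = 0.62·√676 + 0.34·√169 + 0.04·√484 = 0.62·26 + 0.34·13 + 0.04·22 = 21.42
CE = (21.42)² = 458.8164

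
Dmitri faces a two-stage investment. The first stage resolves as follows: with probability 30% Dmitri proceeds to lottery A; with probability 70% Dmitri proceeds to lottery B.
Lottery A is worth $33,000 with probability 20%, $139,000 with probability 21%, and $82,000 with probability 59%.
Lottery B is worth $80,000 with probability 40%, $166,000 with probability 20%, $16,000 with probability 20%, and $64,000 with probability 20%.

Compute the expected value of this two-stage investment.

EV(A) = 0.2 × 33000 + 0.21 × 139000 + 0.59 × 82000 = 6600 + 29190 + 48380 = 84170
EV(B) = 0.4 × 80000 + 0.2 × 166000 + 0.2 × 16000 + 0.2 × 64000 = 32000 + 33200 + 3200 + 12800 = 81200
Overall = 0.3 × 84170 + 0.7 × 81200 = 25251 + 56840 = 82091

$82,091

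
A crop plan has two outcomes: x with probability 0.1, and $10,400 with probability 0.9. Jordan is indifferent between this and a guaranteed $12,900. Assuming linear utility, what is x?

0.1·x + 0.9·10400 = 12900
0.1·x = 12900 − 9360 = 3540
x = 3540 / 0.1 = 35400

x = $35,400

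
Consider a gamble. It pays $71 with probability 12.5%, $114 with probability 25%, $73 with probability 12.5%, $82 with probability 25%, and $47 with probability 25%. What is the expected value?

EV = 0.125 × 71 + 0.25 × 114 + 0.125 × 73 + 0.25 × 82 + 0.25 × 47 = 8.875 + 28.5 + 9.125 + 20.5 + 11.75 = 78.75

$78.75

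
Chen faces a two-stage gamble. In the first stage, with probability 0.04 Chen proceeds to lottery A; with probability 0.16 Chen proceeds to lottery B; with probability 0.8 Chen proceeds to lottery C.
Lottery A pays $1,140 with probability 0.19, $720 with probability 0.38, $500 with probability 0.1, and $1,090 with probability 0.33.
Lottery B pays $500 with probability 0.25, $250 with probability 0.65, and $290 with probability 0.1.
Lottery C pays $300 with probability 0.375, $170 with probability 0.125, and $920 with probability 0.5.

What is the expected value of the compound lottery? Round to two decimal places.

EV(A) = 0.19 × 1140 + 0.38 × 720 + 0.1 × 500 + 0.33 × 1090 = 216.6 + 273.6 + 50 + 359.7 = 899.9
EV(B) = 0.25 × 500 + 0.65 × 250 + 0.1 × 290 = 125 + 162.5 + 29 = 316.5
EV(C) = 0.375 × 300 + 0.125 × 170 + 0.5 × 920 = 112.5 + 21.25 + 460 = 593.75
Overall = 0.04 × 899.9 + 0.16 × 316.5 + 0.8 × 593.75 = 35.996 + 50.64 + 475 = 561.636

$561.64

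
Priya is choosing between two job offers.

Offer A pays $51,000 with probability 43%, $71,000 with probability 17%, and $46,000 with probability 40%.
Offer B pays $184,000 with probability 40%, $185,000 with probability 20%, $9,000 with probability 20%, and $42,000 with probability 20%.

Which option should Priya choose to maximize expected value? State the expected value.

Offer A = 0.43 × 51000 + 0.17 × 71000 + 0.4 × 46000 = 21930 + 12070 + 18400 = 52400
Offer B = 0.4 × 184000 + 0.2 × 185000 + 0.2 × 9000 + 0.2 × 42000 = 73600 + 37000 + 1800 + 8400 = 120800

Offer B ($120,800)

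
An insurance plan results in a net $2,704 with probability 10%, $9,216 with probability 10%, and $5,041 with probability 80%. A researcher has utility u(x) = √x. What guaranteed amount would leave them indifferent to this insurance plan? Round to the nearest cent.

E[u] = 0.1·√2704 + 0.1·√9216 + 0.8·√5041 = 0.1·52 + 0.1·96 + 0.8·71 = 71.6
CE = (71.6)² = 5126.56

$5,126.56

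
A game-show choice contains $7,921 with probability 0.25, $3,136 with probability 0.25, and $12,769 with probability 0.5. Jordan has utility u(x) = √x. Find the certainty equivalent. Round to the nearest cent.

$8,602.56

E[u] = 0.25·√7921 + 0.25·√3136 + 0.5·√12769 = 0.25·89 + 0.25·56 + 0.5·113 = 92.75
CE = (92.75)² = 8602.5625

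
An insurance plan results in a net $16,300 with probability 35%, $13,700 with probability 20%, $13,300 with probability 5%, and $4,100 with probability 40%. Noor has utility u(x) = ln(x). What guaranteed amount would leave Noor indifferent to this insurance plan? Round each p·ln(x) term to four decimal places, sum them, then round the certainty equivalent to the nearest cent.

E[u] = 0.35·ln(16300) + 0.2·ln(13700) + 0.05·ln(13300) + 0.4·ln(4100) = 3.3946 + 1.9050 + 0.4748 + 3.3275 = 9.1019
CE = e^9.1019 ≈ 8972.32

$8,972.32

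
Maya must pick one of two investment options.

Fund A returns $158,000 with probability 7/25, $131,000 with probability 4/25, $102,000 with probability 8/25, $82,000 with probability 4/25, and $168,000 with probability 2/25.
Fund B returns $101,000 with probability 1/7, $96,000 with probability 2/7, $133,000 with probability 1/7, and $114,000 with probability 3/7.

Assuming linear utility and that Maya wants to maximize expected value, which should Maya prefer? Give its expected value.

Fund A ($124,400)

Fund A = 7/25 × 158000 + 4/25 × 131000 + 8/25 × 102000 + 4/25 × 82000 + 2/25 × 168000 = 44240 + 20960 + 32640 + 13120 + 13440 = 124400
Fund B = 1/7 × 101000 + 2/7 × 96000 + 1/7 × 133000 + 3/7 × 114000 = 14428.5714 + 27428.5714 + 19000 + 48857.1429 = 109714.2857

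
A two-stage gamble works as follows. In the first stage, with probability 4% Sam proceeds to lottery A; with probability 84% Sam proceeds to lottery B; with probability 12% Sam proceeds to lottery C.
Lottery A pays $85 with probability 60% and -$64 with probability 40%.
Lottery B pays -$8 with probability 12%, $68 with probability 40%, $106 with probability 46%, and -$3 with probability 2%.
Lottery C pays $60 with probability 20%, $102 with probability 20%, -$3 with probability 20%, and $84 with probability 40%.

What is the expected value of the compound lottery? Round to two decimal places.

EV(A) = 0.6 × 85 + 0.4 × (-64) = 51 − 25.6 = 25.4
EV(B) = 0.12 × (-8) + 0.4 × 68 + 0.46 × 106 + 0.02 × (-3) = -0.96 + 27.2 + 48.76 − 0.06 = 74.94
EV(C) = 0.2 × 60 + 0.2 × 102 + 0.2 × (-3) + 0.4 × 84 = 12 + 20.4 − 0.6 + 33.6 = 65.4
Overall = 0.04 × 25.4 + 0.84 × 74.94 + 0.12 × 65.4 = 1.016 + 62.9496 + 7.848 = 71.8136

$71.81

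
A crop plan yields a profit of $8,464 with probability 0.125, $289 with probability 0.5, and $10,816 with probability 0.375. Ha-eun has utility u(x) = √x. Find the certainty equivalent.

E[u] = 0.125·√8464 + 0.5·√289 + 0.375·√10816 = 0.125·92 + 0.5·17 + 0.375·104 = 59
CE = (59)² = 3481

$3,481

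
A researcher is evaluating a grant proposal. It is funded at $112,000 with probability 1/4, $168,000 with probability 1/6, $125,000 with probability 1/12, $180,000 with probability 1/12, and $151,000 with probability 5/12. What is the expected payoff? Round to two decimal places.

EV = 1/4 × 112000 + 1/6 × 168000 + 1/12 × 125000 + 1/12 × 180000 + 5/12 × 151000 = 28000 + 28000 + 10416.6667 + 15000 + 62916.6667 = 144333.3333

$144,333.33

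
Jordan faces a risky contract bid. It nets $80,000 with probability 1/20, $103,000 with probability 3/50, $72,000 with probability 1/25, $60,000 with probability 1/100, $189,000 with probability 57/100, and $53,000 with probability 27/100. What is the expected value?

EV = 1/20 × 80000 + 3/50 × 103000 + 1/25 × 72000 + 1/100 × 60000 + 57/100 × 189000 + 27/100 × 53000 = 4000 + 6180 + 2880 + 600 + 107730 + 14310 = 135700

$135,700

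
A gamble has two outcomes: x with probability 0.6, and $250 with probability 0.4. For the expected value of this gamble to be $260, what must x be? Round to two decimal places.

x = $266.67

0.6·x + 0.4·250 = 260
0.6·x = 260 − 100 = 160
x = 160 / 0.6 = 266.6667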